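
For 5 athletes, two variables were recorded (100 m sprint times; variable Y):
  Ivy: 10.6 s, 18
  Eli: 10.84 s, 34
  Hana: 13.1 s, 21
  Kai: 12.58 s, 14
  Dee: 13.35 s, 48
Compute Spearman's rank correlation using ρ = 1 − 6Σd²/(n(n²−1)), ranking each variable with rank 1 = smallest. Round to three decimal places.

Ranks of variable 1: 1, 2, 4, 3, 5
Ranks of variable 2: 2, 4, 3, 1, 5
d = r₁ − r₂: -1, -2, 1, 2, 0
d²: 1, 4, 1, 4, 0; Σd² = 10
ρ = 1 − 6·10/(5·24) = 1 − 60/120 = 0.500

0.500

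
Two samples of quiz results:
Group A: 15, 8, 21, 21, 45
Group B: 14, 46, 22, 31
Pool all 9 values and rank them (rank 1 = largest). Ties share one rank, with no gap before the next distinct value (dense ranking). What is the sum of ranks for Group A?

Sorted (descending): 46, 45, 31, 22, 21, 21, 15, 14, 8
The 2 values of 21 share dense rank 5.
Remaining distinct values take the next consecutive integers.
Group A values → pooled ranks: 15→6, 8→8, 21→5, 21→5, 45→2
Rank sum = 6 + 8 + 5 + 5 + 2 = 26

26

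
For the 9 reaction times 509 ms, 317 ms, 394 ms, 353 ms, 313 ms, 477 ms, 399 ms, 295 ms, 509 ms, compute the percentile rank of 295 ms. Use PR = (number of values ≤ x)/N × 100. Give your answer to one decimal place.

11.1

N = 9.
Strictly below 295: 0. Equal to 295: 1.
PR = 1/9 × 100 = 11.1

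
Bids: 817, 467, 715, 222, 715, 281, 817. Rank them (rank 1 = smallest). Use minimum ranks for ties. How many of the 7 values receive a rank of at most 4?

5

Sorted (ascending): 222, 281, 467, 715, 715, 817, 817
The 2 values of 715 occupy positions 4–5 → each gets rank 4.
The 2 values of 817 occupy positions 6–7 → each gets rank 6.
Ranks ≤ 4: {1, 2, 3, 4, 4} → 5 values.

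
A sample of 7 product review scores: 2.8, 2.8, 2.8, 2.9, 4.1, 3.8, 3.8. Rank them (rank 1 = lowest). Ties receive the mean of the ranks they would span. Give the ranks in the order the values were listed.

2, 2, 2, 4, 7, 5.5, 5.5

Sorted (ascending): 2.8, 2.8, 2.8, 2.9, 3.8, 3.8, 4.1
The 3 values of 2.8 occupy positions 1–3 → average rank 2.
The 2 values of 3.8 occupy positions 5–6 → average rank (5+6)/2 = 5.5.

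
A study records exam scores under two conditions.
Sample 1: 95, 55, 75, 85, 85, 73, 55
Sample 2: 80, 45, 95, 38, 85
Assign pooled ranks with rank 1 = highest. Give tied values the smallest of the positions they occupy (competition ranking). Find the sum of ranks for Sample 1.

40

Sorted (descending): 95, 95, 85, 85, 85, 80, 75, 73, 55, 55, 45, 38
The 2 values of 95 occupy positions 1–2 → each gets rank 1.
The 3 values of 85 occupy positions 3–5 → each gets rank 3.
The 2 values of 55 occupy positions 9–10 → each gets rank 9.
Sample 1 values → pooled ranks: 95→1, 55→9, 75→7, 85→3, 85→3, 73→8, 55→9
Rank sum = 1 + 9 + 7 + 3 + 3 + 8 + 9 = 40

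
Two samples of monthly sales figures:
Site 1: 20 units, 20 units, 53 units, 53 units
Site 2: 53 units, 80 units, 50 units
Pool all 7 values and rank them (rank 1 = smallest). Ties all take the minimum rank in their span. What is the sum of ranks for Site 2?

14

Sorted (ascending): 20, 20, 50, 53, 53, 53, 80
The 2 values of 20 occupy positions 1–2 → each gets rank 1.
The 3 values of 53 occupy positions 4–6 → each gets rank 4.
Site 2 values → pooled ranks: 53→4, 80→7, 50→3
Rank sum = 4 + 7 + 3 = 14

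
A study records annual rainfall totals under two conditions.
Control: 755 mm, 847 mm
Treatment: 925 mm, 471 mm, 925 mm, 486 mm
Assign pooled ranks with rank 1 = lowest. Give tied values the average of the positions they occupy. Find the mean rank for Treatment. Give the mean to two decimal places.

3.50

Sorted (ascending): 471, 486, 755, 847, 925, 925
The 2 values of 925 occupy positions 5–6 → average rank (5+6)/2 = 5.5.
Treatment values → pooled ranks: 925→5.5, 471→1, 925→5.5, 486→2
Mean rank = (5.5 + 1 + 5.5 + 2) / 4 = 3.50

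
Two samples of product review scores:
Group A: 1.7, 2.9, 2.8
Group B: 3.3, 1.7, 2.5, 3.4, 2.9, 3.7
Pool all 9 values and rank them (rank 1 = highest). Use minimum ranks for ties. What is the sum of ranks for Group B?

25

Sorted (descending): 3.7, 3.4, 3.3, 2.9, 2.9, 2.8, 2.5, 1.7, 1.7
The 2 values of 2.9 occupy positions 4–5 → each gets rank 4.
The 2 values of 1.7 occupy positions 8–9 → each gets rank 8.
Group B values → pooled ranks: 3.3→3, 1.7→8, 2.5→7, 3.4→2, 2.9→4, 3.7→1
Rank sum = 3 + 8 + 7 + 2 + 4 + 1 = 25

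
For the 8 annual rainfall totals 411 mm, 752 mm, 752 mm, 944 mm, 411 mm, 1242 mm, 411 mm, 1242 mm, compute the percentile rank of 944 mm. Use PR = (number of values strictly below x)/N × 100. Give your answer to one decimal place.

62.5

N = 8.
Strictly below 944: 5. Equal to 944: 1.
PR = 5/8 × 100 = 62.5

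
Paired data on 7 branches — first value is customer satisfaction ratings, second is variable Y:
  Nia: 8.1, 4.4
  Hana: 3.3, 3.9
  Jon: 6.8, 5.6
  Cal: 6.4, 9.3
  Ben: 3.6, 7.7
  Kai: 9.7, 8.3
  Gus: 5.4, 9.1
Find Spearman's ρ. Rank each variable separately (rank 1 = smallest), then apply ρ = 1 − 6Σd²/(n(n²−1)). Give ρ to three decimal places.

0.179

Ranks of variable 1: 6, 1, 5, 4, 2, 7, 3
Ranks of variable 2: 2, 1, 3, 7, 4, 5, 6
d = r₁ − r₂: 4, 0, 2, -3, -2, 2, -3
d²: 16, 0, 4, 9, 4, 4, 9; Σd² = 46
ρ = 1 − 6·46/(7·48) = 1 − 276/336 = 0.179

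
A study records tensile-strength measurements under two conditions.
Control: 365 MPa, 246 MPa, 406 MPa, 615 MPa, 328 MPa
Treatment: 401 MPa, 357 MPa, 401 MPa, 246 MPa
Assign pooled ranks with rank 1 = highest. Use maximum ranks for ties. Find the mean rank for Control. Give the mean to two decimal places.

4.80

Sorted (descending): 615, 406, 401, 401, 365, 357, 328, 246, 246
The 2 values of 401 occupy positions 3–4 → each gets rank 4.
The 2 values of 246 occupy positions 8–9 → each gets rank 9.
Control values → pooled ranks: 365→5, 246→9, 406→2, 615→1, 328→7
Mean rank = (5 + 9 + 2 + 1 + 7) / 5 = 4.80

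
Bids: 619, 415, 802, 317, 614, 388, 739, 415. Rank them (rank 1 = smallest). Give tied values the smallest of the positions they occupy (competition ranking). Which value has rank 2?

388

Sorted (ascending): 317, 388, 415, 415, 614, 619, 739, 802
The 2 values of 415 occupy positions 3–4 → each gets rank 3.
Rank 2 → value 388.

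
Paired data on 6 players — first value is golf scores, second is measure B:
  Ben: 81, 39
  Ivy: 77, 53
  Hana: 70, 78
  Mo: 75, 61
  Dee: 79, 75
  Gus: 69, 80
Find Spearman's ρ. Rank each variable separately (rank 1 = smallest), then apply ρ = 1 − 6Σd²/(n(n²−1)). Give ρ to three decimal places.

Ranks of variable 1: 6, 4, 2, 3, 5, 1
Ranks of variable 2: 1, 2, 5, 3, 4, 6
d = r₁ − r₂: 5, 2, -3, 0, 1, -5
d²: 25, 4, 9, 0, 1, 25; Σd² = 64
ρ = 1 − 6·64/(6·35) = 1 − 384/210 = -0.829

-0.829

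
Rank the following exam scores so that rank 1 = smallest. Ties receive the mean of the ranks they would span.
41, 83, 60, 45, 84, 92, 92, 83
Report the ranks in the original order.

Sorted (ascending): 41, 45, 60, 83, 83, 84, 92, 92
The 2 values of 83 occupy positions 4–5 → average rank (4+5)/2 = 4.5.
The 2 values of 92 occupy positions 7–8 → average rank (7+8)/2 = 7.5.

1, 4.5, 3, 2, 6, 7.5, 7.5, 4.5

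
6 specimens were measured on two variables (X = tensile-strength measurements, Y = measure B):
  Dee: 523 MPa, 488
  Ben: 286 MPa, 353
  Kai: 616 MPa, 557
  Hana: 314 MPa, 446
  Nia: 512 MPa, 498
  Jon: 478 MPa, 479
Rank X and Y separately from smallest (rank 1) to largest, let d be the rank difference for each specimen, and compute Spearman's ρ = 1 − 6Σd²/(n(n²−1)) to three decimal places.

0.943

Ranks of variable 1: 5, 1, 6, 2, 4, 3
Ranks of variable 2: 4, 1, 6, 2, 5, 3
d = r₁ − r₂: 1, 0, 0, 0, -1, 0
d²: 1, 0, 0, 0, 1, 0; Σd² = 2
ρ = 1 − 6·2/(6·35) = 1 − 12/210 = 0.943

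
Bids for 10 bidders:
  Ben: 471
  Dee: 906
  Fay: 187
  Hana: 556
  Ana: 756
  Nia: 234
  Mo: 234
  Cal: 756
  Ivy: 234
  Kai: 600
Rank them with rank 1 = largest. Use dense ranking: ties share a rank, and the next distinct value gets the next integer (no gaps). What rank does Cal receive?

Sorted (descending): 906, 756, 756, 600, 556, 471, 234, 234, 234, 187
The 2 values of 756 share dense rank 2.
The 3 values of 234 share dense rank 6.
Remaining distinct values take the next consecutive integers.
Cal has value 756 → rank 2.

2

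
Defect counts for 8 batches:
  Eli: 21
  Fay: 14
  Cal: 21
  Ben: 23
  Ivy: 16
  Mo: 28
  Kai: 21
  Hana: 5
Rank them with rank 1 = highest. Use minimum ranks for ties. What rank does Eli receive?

3

Sorted (descending): 28, 23, 21, 21, 21, 16, 14, 5
The 3 values of 21 occupy positions 3–5 → each gets rank 3.
Eli has value 21 → rank 3.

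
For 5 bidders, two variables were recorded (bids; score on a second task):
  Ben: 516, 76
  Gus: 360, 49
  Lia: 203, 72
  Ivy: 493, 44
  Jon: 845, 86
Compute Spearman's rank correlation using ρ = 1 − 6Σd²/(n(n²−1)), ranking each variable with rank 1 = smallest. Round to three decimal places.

Ranks of variable 1: 4, 2, 1, 3, 5
Ranks of variable 2: 4, 2, 3, 1, 5
d = r₁ − r₂: 0, 0, -2, 2, 0
d²: 0, 0, 4, 4, 0; Σd² = 8
ρ = 1 − 6·8/(5·24) = 1 − 48/120 = 0.600

0.600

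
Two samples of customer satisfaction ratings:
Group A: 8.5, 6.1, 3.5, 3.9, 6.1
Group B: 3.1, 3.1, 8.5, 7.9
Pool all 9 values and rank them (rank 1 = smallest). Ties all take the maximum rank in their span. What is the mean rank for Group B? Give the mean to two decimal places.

5.00

Sorted (ascending): 3.1, 3.1, 3.5, 3.9, 6.1, 6.1, 7.9, 8.5, 8.5
The 2 values of 3.1 occupy positions 1–2 → each gets rank 2.
The 2 values of 6.1 occupy positions 5–6 → each gets rank 6.
The 2 values of 8.5 occupy positions 8–9 → each gets rank 9.
Group B values → pooled ranks: 3.1→2, 3.1→2, 8.5→9, 7.9→7
Mean rank = (2 + 2 + 9 + 7) / 4 = 5.00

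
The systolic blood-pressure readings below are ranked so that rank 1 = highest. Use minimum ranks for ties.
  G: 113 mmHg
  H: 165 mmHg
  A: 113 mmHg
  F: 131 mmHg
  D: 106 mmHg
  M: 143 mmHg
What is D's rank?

Sorted (descending): 165, 143, 131, 113, 113, 106
The 2 values of 113 occupy positions 4–5 → each gets rank 4.
D has value 106 mmHg → rank 6.

6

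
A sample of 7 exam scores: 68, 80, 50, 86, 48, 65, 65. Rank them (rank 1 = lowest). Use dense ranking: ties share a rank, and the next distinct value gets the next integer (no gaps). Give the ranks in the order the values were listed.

Sorted (ascending): 48, 50, 65, 65, 68, 80, 86
The 2 values of 65 share dense rank 3.
Remaining distinct values take the next consecutive integers.

4, 5, 2, 6, 1, 3, 3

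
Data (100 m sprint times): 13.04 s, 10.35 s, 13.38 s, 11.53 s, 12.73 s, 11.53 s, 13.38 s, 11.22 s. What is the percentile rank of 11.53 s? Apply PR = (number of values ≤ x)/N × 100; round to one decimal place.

N = 8.
Strictly below 11.53: 2. Equal to 11.53: 2.
PR = 4/8 × 100 = 50.0

50.0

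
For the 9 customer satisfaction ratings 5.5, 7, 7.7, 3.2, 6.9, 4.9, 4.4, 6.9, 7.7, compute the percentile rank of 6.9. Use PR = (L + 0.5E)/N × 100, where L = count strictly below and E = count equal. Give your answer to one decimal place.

55.6

N = 9.
Strictly below 6.9: 4. Equal to 6.9: 2.
PR = (4 + 0.5·2)/9 × 100 = 55.6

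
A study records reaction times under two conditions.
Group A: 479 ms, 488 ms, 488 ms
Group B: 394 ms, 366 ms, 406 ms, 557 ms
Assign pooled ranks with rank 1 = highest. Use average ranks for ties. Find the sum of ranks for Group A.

9

Sorted (descending): 557, 488, 488, 479, 406, 394, 366
The 2 values of 488 occupy positions 2–3 → average rank (2+3)/2 = 2.5.
Group A values → pooled ranks: 479→4, 488→2.5, 488→2.5
Rank sum = 4 + 2.5 + 2.5 = 9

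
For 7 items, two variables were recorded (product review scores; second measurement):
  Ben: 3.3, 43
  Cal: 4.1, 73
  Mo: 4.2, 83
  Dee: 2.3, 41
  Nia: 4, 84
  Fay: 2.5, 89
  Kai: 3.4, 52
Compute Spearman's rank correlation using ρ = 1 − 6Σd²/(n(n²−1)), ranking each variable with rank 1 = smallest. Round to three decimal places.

0.357

Ranks of variable 1: 3, 6, 7, 1, 5, 2, 4
Ranks of variable 2: 2, 4, 5, 1, 6, 7, 3
d = r₁ − r₂: 1, 2, 2, 0, -1, -5, 1
d²: 1, 4, 4, 0, 1, 25, 1; Σd² = 36
ρ = 1 − 6·36/(7·48) = 1 − 216/336 = 0.357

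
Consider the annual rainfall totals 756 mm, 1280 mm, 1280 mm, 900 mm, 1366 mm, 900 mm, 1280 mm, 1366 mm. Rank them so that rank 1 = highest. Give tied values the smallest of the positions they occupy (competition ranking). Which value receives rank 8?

Sorted (descending): 1366, 1366, 1280, 1280, 1280, 900, 900, 756
The 2 values of 1366 occupy positions 1–2 → each gets rank 1.
The 3 values of 1280 occupy positions 3–5 → each gets rank 3.
The 2 values of 900 occupy positions 6–7 → each gets rank 6.
Rank 8 → value 756.

756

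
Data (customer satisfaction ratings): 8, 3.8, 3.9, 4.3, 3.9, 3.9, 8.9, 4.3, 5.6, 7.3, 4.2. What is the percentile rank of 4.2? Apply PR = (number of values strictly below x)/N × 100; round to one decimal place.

N = 11.
Strictly below 4.2: 4. Equal to 4.2: 1.
PR = 4/11 × 100 = 36.4

36.4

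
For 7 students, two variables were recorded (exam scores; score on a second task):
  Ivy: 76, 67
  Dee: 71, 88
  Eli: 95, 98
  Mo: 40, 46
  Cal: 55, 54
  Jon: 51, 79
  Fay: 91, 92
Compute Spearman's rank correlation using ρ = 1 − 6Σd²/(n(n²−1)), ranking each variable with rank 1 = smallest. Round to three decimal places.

0.821

Ranks of variable 1: 5, 4, 7, 1, 3, 2, 6
Ranks of variable 2: 3, 5, 7, 1, 2, 4, 6
d = r₁ − r₂: 2, -1, 0, 0, 1, -2, 0
d²: 4, 1, 0, 0, 1, 4, 0; Σd² = 10
ρ = 1 − 6·10/(7·48) = 1 − 60/336 = 0.821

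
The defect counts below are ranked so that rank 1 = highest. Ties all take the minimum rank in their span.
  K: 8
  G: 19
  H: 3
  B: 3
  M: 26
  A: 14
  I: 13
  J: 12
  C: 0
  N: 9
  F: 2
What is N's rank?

Sorted (descending): 26, 19, 14, 13, 12, 9, 8, 3, 3, 2, 0
The 2 values of 3 occupy positions 8–9 → each gets rank 8.
N has value 9 → rank 6.

6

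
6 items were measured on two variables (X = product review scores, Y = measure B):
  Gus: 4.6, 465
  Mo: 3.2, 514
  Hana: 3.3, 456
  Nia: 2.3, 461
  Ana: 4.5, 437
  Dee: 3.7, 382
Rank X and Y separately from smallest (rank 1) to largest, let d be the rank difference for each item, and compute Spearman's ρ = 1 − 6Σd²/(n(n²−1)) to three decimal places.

Ranks of variable 1: 6, 2, 3, 1, 5, 4
Ranks of variable 2: 5, 6, 3, 4, 2, 1
d = r₁ − r₂: 1, -4, 0, -3, 3, 3
d²: 1, 16, 0, 9, 9, 9; Σd² = 44
ρ = 1 − 6·44/(6·35) = 1 − 264/210 = -0.257

-0.257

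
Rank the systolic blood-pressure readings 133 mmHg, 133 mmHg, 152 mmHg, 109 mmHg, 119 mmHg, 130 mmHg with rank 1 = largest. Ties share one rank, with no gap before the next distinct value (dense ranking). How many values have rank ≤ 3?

4

Sorted (descending): 152, 133, 133, 130, 119, 109
The 2 values of 133 share dense rank 2.
Remaining distinct values take the next consecutive integers.
Ranks ≤ 3: {1, 2, 2, 3} → 4 values.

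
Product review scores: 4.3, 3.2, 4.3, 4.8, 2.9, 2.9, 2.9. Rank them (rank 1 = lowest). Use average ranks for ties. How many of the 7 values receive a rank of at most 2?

Sorted (ascending): 2.9, 2.9, 2.9, 3.2, 4.3, 4.3, 4.8
The 3 values of 2.9 occupy positions 1–3 → average rank 2.
The 2 values of 4.3 occupy positions 5–6 → average rank (5+6)/2 = 5.5.
Ranks ≤ 2: {2, 2, 2} → 3 values.

3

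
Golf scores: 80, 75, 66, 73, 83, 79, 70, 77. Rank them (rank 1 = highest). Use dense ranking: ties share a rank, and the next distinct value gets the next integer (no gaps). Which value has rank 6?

Sorted (descending): 83, 80, 79, 77, 75, 73, 70, 66
No ties — each value takes its position as its rank.
Rank 6 → value 73.

73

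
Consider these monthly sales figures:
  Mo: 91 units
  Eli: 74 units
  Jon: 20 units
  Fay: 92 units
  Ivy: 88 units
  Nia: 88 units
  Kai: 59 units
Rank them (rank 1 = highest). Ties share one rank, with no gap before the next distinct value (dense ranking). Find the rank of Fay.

Sorted (descending): 92, 91, 88, 88, 74, 59, 20
The 2 values of 88 share dense rank 3.
Remaining distinct values take the next consecutive integers.
Fay has value 92 units → rank 1.

1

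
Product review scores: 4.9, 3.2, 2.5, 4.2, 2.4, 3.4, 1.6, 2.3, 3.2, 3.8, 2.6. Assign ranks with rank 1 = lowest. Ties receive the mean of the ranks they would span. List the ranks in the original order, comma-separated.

11, 6.5, 4, 10, 3, 8, 1, 2, 6.5, 9, 5

Sorted (ascending): 1.6, 2.3, 2.4, 2.5, 2.6, 3.2, 3.2, 3.4, 3.8, 4.2, 4.9
The 2 values of 3.2 occupy positions 6–7 → average rank (6+7)/2 = 6.5.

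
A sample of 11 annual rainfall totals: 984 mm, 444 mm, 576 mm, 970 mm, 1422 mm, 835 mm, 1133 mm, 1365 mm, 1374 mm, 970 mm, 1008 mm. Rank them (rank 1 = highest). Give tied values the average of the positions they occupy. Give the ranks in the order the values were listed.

Sorted (descending): 1422, 1374, 1365, 1133, 1008, 984, 970, 970, 835, 576, 444
The 2 values of 970 occupy positions 7–8 → average rank (7+8)/2 = 7.5.

6, 11, 10, 7.5, 1, 9, 4, 3, 2, 7.5, 5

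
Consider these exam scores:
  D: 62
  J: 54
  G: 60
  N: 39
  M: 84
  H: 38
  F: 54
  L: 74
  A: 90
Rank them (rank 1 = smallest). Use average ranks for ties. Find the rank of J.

Sorted (ascending): 38, 39, 54, 54, 60, 62, 74, 84, 90
The 2 values of 54 occupy positions 3–4 → average rank (3+4)/2 = 3.5.
J has value 54 → rank 3.5.

3.5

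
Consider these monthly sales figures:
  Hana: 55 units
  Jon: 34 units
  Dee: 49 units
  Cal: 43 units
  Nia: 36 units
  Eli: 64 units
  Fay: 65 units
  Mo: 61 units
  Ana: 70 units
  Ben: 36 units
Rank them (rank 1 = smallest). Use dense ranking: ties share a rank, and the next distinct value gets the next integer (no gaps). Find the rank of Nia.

2

Sorted (ascending): 34, 36, 36, 43, 49, 55, 61, 64, 65, 70
The 2 values of 36 share dense rank 2.
Remaining distinct values take the next consecutive integers.
Nia has value 36 units → rank 2.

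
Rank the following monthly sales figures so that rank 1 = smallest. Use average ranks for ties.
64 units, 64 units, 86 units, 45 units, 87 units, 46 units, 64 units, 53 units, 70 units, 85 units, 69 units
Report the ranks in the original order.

Sorted (ascending): 45, 46, 53, 64, 64, 64, 69, 70, 85, 86, 87
The 3 values of 64 occupy positions 4–6 → average rank 5.

5, 5, 10, 1, 11, 2, 5, 3, 8, 9, 7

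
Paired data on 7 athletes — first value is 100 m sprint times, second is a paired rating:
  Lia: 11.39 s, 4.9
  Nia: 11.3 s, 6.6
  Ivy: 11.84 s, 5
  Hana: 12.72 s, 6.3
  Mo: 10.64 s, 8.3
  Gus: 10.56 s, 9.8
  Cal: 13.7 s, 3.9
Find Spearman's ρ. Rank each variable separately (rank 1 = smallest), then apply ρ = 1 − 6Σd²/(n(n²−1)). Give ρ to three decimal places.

-0.857

Ranks of variable 1: 4, 3, 5, 6, 2, 1, 7
Ranks of variable 2: 2, 5, 3, 4, 6, 7, 1
d = r₁ − r₂: 2, -2, 2, 2, -4, -6, 6
d²: 4, 4, 4, 4, 16, 36, 36; Σd² = 104
ρ = 1 − 6·104/(7·48) = 1 − 624/336 = -0.857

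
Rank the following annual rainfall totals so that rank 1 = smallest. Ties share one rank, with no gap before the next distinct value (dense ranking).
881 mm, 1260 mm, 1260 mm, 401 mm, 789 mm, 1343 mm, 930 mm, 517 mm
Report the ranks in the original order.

Sorted (ascending): 401, 517, 789, 881, 930, 1260, 1260, 1343
The 2 values of 1260 share dense rank 6.
Remaining distinct values take the next consecutive integers.

4, 6, 6, 1, 3, 7, 5, 2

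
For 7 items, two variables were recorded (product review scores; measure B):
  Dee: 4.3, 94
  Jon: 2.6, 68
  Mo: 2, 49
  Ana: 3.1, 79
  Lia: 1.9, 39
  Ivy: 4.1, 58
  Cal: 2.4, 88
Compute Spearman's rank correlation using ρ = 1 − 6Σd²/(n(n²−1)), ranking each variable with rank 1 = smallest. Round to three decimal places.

0.679

Ranks of variable 1: 7, 4, 2, 5, 1, 6, 3
Ranks of variable 2: 7, 4, 2, 5, 1, 3, 6
d = r₁ − r₂: 0, 0, 0, 0, 0, 3, -3
d²: 0, 0, 0, 0, 0, 9, 9; Σd² = 18
ρ = 1 − 6·18/(7·48) = 1 − 108/336 = 0.679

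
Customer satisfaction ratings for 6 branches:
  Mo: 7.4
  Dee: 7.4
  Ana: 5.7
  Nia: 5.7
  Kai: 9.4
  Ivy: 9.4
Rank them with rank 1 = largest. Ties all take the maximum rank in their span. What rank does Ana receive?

Sorted (descending): 9.4, 9.4, 7.4, 7.4, 5.7, 5.7
The 2 values of 9.4 occupy positions 1–2 → each gets rank 2.
The 2 values of 7.4 occupy positions 3–4 → each gets rank 4.
The 2 values of 5.7 occupy positions 5–6 → each gets rank 6.
Ana has value 5.7 → rank 6.

6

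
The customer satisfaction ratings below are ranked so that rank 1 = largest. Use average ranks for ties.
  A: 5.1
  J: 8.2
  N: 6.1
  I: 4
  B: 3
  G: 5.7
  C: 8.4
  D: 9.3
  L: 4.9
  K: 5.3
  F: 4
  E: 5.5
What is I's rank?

Sorted (descending): 9.3, 8.4, 8.2, 6.1, 5.7, 5.5, 5.3, 5.1, 4.9, 4, 4, 3
The 2 values of 4 occupy positions 10–11 → average rank (10+11)/2 = 10.5.
I has value 4 → rank 10.5.

10.5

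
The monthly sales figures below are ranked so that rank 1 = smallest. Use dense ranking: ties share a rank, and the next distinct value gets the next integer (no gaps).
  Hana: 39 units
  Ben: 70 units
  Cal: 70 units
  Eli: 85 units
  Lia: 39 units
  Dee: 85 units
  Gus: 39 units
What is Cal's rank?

Sorted (ascending): 39, 39, 39, 70, 70, 85, 85
The 3 values of 39 share dense rank 1.
The 2 values of 70 share dense rank 2.
The 2 values of 85 share dense rank 3.
Cal has value 70 units → rank 2.

2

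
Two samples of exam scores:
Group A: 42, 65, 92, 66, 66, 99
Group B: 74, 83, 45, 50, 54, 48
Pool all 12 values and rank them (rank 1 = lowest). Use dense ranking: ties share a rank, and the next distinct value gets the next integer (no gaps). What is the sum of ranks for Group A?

42

Sorted (ascending): 42, 45, 48, 50, 54, 65, 66, 66, 74, 83, 92, 99
The 2 values of 66 share dense rank 7.
Remaining distinct values take the next consecutive integers.
Group A values → pooled ranks: 42→1, 65→6, 92→10, 66→7, 66→7, 99→11
Rank sum = 1 + 6 + 10 + 7 + 7 + 11 = 42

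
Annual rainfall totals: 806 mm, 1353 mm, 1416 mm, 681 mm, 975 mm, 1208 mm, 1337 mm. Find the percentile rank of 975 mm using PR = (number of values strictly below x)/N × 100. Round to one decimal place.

N = 7.
Strictly below 975: 2. Equal to 975: 1.
PR = 2/7 × 100 = 28.6

28.6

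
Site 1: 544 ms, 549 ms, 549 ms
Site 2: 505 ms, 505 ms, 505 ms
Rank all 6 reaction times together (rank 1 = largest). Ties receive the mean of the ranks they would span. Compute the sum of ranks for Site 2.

Sorted (descending): 549, 549, 544, 505, 505, 505
The 2 values of 549 occupy positions 1–2 → average rank (1+2)/2 = 1.5.
The 3 values of 505 occupy positions 4–6 → average rank 5.
Site 2 values → pooled ranks: 505→5, 505→5, 505→5
Rank sum = 5 + 5 + 5 = 15

15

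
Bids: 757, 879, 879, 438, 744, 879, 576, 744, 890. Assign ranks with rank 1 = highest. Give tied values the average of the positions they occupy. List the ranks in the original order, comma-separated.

Sorted (descending): 890, 879, 879, 879, 757, 744, 744, 576, 438
The 3 values of 879 occupy positions 2–4 → average rank 3.
The 2 values of 744 occupy positions 6–7 → average rank (6+7)/2 = 6.5.

5, 3, 3, 9, 6.5, 3, 8, 6.5, 1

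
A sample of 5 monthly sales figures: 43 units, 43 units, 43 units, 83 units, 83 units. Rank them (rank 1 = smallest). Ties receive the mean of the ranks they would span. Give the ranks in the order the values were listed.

Sorted (ascending): 43, 43, 43, 83, 83
The 3 values of 43 occupy positions 1–3 → average rank 2.
The 2 values of 83 occupy positions 4–5 → average rank (4+5)/2 = 4.5.

2, 2, 2, 4.5, 4.5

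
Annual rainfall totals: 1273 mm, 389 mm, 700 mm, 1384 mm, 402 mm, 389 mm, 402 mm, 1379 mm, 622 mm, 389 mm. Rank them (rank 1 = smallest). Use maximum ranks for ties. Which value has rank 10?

Sorted (ascending): 389, 389, 389, 402, 402, 622, 700, 1273, 1379, 1384
The 3 values of 389 occupy positions 1–3 → each gets rank 3.
The 2 values of 402 occupy positions 4–5 → each gets rank 5.
Rank 10 → value 1384.

1384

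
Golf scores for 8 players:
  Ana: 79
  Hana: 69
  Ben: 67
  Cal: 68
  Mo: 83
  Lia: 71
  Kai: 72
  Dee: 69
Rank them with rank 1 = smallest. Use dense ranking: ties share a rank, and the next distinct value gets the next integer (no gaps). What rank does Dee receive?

Sorted (ascending): 67, 68, 69, 69, 71, 72, 79, 83
The 2 values of 69 share dense rank 3.
Remaining distinct values take the next consecutive integers.
Dee has value 69 → rank 3.

3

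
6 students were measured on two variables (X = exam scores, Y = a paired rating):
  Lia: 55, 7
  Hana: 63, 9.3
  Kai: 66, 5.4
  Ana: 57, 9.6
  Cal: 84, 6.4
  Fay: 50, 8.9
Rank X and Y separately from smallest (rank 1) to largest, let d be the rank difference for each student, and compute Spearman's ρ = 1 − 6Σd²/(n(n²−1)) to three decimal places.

-0.486

Ranks of variable 1: 2, 4, 5, 3, 6, 1
Ranks of variable 2: 3, 5, 1, 6, 2, 4
d = r₁ − r₂: -1, -1, 4, -3, 4, -3
d²: 1, 1, 16, 9, 16, 9; Σd² = 52
ρ = 1 − 6·52/(6·35) = 1 − 312/210 = -0.486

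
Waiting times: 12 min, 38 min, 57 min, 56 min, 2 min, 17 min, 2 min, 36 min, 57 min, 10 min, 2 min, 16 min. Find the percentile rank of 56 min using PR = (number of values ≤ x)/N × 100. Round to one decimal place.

N = 12.
Strictly below 56: 9. Equal to 56: 1.
PR = 10/12 × 100 = 83.3

83.3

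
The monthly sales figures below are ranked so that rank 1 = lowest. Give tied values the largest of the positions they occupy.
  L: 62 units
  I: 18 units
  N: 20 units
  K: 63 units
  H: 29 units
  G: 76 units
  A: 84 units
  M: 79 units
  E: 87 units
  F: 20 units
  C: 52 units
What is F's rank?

3

Sorted (ascending): 18, 20, 20, 29, 52, 62, 63, 76, 79, 84, 87
The 2 values of 20 occupy positions 2–3 → each gets rank 3.
F has value 20 units → rank 3.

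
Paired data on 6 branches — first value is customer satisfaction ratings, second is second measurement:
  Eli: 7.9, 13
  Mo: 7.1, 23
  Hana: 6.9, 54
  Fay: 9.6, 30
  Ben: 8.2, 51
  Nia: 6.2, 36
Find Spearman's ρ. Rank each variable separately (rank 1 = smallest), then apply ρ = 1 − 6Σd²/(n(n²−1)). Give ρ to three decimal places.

-0.257

Ranks of variable 1: 4, 3, 2, 6, 5, 1
Ranks of variable 2: 1, 2, 6, 3, 5, 4
d = r₁ − r₂: 3, 1, -4, 3, 0, -3
d²: 9, 1, 16, 9, 0, 9; Σd² = 44
ρ = 1 − 6·44/(6·35) = 1 − 264/210 = -0.257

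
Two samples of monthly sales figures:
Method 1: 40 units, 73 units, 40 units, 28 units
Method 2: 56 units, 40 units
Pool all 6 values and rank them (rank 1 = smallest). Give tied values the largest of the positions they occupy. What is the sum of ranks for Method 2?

9

Sorted (ascending): 28, 40, 40, 40, 56, 73
The 3 values of 40 occupy positions 2–4 → each gets rank 4.
Method 2 values → pooled ranks: 56→5, 40→4
Rank sum = 5 + 4 = 9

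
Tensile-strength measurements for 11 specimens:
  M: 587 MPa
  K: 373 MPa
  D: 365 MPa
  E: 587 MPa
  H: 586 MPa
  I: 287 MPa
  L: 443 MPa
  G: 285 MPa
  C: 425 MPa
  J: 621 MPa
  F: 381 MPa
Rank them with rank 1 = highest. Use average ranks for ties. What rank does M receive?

2.5

Sorted (descending): 621, 587, 587, 586, 443, 425, 381, 373, 365, 287, 285
The 2 values of 587 occupy positions 2–3 → average rank (2+3)/2 = 2.5.
M has value 587 MPa → rank 2.5.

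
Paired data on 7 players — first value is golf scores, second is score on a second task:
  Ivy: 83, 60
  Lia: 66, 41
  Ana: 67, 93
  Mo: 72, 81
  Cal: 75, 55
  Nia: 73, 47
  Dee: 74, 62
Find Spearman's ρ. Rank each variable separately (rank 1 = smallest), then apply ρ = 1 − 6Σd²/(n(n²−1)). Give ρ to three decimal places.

0.000

Ranks of variable 1: 7, 1, 2, 3, 6, 4, 5
Ranks of variable 2: 4, 1, 7, 6, 3, 2, 5
d = r₁ − r₂: 3, 0, -5, -3, 3, 2, 0
d²: 9, 0, 25, 9, 9, 4, 0; Σd² = 56
ρ = 1 − 6·56/(7·48) = 1 − 336/336 = 0.000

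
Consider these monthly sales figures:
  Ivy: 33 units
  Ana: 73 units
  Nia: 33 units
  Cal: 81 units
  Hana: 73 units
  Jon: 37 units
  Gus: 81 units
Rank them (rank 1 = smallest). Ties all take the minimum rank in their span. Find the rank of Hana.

4

Sorted (ascending): 33, 33, 37, 73, 73, 81, 81
The 2 values of 33 occupy positions 1–2 → each gets rank 1.
The 2 values of 73 occupy positions 4–5 → each gets rank 4.
The 2 values of 81 occupy positions 6–7 → each gets rank 6.
Hana has value 73 units → rank 4.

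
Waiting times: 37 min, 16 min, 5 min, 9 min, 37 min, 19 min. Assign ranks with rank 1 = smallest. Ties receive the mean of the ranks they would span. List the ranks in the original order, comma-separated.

5.5, 3, 1, 2, 5.5, 4

Sorted (ascending): 5, 9, 16, 19, 37, 37
The 2 values of 37 occupy positions 5–6 → average rank (5+6)/2 = 5.5.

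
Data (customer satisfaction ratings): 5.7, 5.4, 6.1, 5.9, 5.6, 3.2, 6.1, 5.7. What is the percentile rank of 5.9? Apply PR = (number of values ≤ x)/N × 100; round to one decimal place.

N = 8.
Strictly below 5.9: 5. Equal to 5.9: 1.
PR = 6/8 × 100 = 75.0

75.0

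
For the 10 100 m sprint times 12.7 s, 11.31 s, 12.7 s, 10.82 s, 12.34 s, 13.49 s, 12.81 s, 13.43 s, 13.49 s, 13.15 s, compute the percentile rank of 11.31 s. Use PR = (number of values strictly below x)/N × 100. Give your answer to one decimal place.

N = 10.
Strictly below 11.31: 1. Equal to 11.31: 1.
PR = 1/10 × 100 = 10.0

10.0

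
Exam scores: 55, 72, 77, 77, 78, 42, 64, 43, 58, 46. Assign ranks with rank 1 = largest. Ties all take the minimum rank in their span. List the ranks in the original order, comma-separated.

Sorted (descending): 78, 77, 77, 72, 64, 58, 55, 46, 43, 42
The 2 values of 77 occupy positions 2–3 → each gets rank 2.

7, 4, 2, 2, 1, 10, 5, 9, 6, 8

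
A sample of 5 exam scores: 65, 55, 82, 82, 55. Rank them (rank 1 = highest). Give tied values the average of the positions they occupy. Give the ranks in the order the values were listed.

Sorted (descending): 82, 82, 65, 55, 55
The 2 values of 82 occupy positions 1–2 → average rank (1+2)/2 = 1.5.
The 2 values of 55 occupy positions 4–5 → average rank (4+5)/2 = 4.5.

3, 4.5, 1.5, 1.5, 4.5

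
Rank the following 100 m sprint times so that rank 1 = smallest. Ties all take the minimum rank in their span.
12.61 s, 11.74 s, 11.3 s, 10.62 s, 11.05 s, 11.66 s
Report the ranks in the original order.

Sorted (ascending): 10.62, 11.05, 11.3, 11.66, 11.74, 12.61
No ties — each value takes its position as its rank.

6, 5, 3, 1, 2, 4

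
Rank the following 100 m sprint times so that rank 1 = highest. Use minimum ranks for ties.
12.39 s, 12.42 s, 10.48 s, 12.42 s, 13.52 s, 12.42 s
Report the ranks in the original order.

Sorted (descending): 13.52, 12.42, 12.42, 12.42, 12.39, 10.48
The 3 values of 12.42 occupy positions 2–4 → each gets rank 2.

5, 2, 6, 2, 1, 2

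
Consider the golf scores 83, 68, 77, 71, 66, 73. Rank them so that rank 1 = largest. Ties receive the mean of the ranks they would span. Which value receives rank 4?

Sorted (descending): 83, 77, 73, 71, 68, 66
No ties — each value takes its position as its rank.
Rank 4 → value 71.

71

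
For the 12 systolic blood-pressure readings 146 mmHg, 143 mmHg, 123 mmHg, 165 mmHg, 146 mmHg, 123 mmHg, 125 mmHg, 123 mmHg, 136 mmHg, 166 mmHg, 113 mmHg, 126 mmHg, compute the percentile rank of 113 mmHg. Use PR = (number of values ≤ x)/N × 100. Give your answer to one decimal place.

N = 12.
Strictly below 113: 0. Equal to 113: 1.
PR = 1/12 × 100 = 8.3

8.3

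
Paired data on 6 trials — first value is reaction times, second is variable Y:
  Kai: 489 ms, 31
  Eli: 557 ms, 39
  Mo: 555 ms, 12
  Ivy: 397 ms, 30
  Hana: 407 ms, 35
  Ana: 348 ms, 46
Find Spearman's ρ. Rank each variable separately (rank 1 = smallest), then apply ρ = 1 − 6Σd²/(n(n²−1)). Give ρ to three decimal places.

Ranks of variable 1: 4, 6, 5, 2, 3, 1
Ranks of variable 2: 3, 5, 1, 2, 4, 6
d = r₁ − r₂: 1, 1, 4, 0, -1, -5
d²: 1, 1, 16, 0, 1, 25; Σd² = 44
ρ = 1 − 6·44/(6·35) = 1 − 264/210 = -0.257

-0.257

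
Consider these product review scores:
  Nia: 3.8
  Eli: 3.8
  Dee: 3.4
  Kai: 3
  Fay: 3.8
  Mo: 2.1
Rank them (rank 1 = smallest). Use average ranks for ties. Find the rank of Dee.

3

Sorted (ascending): 2.1, 3, 3.4, 3.8, 3.8, 3.8
The 3 values of 3.8 occupy positions 4–6 → average rank 5.
Dee has value 3.4 → rank 3.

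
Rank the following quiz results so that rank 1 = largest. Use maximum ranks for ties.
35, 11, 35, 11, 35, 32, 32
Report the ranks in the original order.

3, 7, 3, 7, 3, 5, 5

Sorted (descending): 35, 35, 35, 32, 32, 11, 11
The 3 values of 35 occupy positions 1–3 → each gets rank 3.
The 2 values of 32 occupy positions 4–5 → each gets rank 5.
The 2 values of 11 occupy positions 6–7 → each gets rank 7.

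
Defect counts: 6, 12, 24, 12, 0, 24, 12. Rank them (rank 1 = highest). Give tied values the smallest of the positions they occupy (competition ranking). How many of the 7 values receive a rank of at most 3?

Sorted (descending): 24, 24, 12, 12, 12, 6, 0
The 2 values of 24 occupy positions 1–2 → each gets rank 1.
The 3 values of 12 occupy positions 3–5 → each gets rank 3.
Ranks ≤ 3: {1, 1, 3, 3, 3} → 5 values.

5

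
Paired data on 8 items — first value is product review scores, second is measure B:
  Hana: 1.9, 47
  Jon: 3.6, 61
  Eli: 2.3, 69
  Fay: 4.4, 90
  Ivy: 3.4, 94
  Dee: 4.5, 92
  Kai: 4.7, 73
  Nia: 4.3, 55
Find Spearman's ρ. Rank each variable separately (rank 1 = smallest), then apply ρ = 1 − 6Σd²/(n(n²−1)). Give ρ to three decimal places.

0.429

Ranks of variable 1: 1, 4, 2, 6, 3, 7, 8, 5
Ranks of variable 2: 1, 3, 4, 6, 8, 7, 5, 2
d = r₁ − r₂: 0, 1, -2, 0, -5, 0, 3, 3
d²: 0, 1, 4, 0, 25, 0, 9, 9; Σd² = 48
ρ = 1 − 6·48/(8·63) = 1 − 288/504 = 0.429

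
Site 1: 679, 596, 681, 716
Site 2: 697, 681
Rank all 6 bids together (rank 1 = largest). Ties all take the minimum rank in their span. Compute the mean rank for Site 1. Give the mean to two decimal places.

Sorted (descending): 716, 697, 681, 681, 679, 596
The 2 values of 681 occupy positions 3–4 → each gets rank 3.
Site 1 values → pooled ranks: 679→5, 596→6, 681→3, 716→1
Mean rank = (5 + 6 + 3 + 1) / 4 = 3.75

3.75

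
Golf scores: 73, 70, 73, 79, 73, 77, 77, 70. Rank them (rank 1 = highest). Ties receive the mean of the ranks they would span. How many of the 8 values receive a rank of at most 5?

Sorted (descending): 79, 77, 77, 73, 73, 73, 70, 70
The 2 values of 77 occupy positions 2–3 → average rank (2+3)/2 = 2.5.
The 3 values of 73 occupy positions 4–6 → average rank 5.
The 2 values of 70 occupy positions 7–8 → average rank (7+8)/2 = 7.5.
Ranks ≤ 5: {1, 2.5, 2.5, 5, 5, 5} → 6 values.

6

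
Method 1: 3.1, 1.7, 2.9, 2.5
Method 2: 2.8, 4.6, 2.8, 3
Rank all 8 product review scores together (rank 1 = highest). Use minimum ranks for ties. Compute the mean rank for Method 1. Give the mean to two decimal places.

5.25

Sorted (descending): 4.6, 3.1, 3, 2.9, 2.8, 2.8, 2.5, 1.7
The 2 values of 2.8 occupy positions 5–6 → each gets rank 5.
Method 1 values → pooled ranks: 3.1→2, 1.7→8, 2.9→4, 2.5→7
Mean rank = (2 + 8 + 4 + 7) / 4 = 5.25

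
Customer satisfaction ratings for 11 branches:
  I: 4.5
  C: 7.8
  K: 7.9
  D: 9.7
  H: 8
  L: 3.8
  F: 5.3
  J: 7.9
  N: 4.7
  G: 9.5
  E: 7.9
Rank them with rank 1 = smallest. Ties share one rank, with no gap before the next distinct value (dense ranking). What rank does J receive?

6

Sorted (ascending): 3.8, 4.5, 4.7, 5.3, 7.8, 7.9, 7.9, 7.9, 8, 9.5, 9.7
The 3 values of 7.9 share dense rank 6.
Remaining distinct values take the next consecutive integers.
J has value 7.9 → rank 6.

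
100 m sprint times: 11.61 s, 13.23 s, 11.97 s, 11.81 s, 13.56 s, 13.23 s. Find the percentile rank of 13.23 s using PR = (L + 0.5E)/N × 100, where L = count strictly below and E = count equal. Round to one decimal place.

66.7

N = 6.
Strictly below 13.23: 3. Equal to 13.23: 2.
PR = (3 + 0.5·2)/6 × 100 = 66.7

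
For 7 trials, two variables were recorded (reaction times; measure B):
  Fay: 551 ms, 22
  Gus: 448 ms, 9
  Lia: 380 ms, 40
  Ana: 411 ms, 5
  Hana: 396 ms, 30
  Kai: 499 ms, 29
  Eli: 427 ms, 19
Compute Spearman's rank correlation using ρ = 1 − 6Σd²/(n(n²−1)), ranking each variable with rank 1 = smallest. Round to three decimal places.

-0.357

Ranks of variable 1: 7, 5, 1, 3, 2, 6, 4
Ranks of variable 2: 4, 2, 7, 1, 6, 5, 3
d = r₁ − r₂: 3, 3, -6, 2, -4, 1, 1
d²: 9, 9, 36, 4, 16, 1, 1; Σd² = 76
ρ = 1 − 6·76/(7·48) = 1 − 456/336 = -0.357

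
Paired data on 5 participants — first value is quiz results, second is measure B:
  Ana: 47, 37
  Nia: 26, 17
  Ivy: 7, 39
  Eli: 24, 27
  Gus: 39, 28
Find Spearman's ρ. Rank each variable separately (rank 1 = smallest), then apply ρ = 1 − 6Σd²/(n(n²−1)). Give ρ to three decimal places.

Ranks of variable 1: 5, 3, 1, 2, 4
Ranks of variable 2: 4, 1, 5, 2, 3
d = r₁ − r₂: 1, 2, -4, 0, 1
d²: 1, 4, 16, 0, 1; Σd² = 22
ρ = 1 − 6·22/(5·24) = 1 − 132/120 = -0.100

-0.100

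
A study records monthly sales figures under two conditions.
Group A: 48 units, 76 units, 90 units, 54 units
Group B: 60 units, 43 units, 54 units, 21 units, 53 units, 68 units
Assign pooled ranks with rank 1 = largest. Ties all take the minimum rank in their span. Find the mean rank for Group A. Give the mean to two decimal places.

4.00

Sorted (descending): 90, 76, 68, 60, 54, 54, 53, 48, 43, 21
The 2 values of 54 occupy positions 5–6 → each gets rank 5.
Group A values → pooled ranks: 48→8, 76→2, 90→1, 54→5
Mean rank = (8 + 2 + 1 + 5) / 4 = 4.00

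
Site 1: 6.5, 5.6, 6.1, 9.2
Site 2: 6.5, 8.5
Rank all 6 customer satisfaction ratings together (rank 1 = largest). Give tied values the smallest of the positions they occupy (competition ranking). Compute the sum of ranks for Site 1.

Sorted (descending): 9.2, 8.5, 6.5, 6.5, 6.1, 5.6
The 2 values of 6.5 occupy positions 3–4 → each gets rank 3.
Site 1 values → pooled ranks: 6.5→3, 5.6→6, 6.1→5, 9.2→1
Rank sum = 3 + 6 + 5 + 1 = 15

15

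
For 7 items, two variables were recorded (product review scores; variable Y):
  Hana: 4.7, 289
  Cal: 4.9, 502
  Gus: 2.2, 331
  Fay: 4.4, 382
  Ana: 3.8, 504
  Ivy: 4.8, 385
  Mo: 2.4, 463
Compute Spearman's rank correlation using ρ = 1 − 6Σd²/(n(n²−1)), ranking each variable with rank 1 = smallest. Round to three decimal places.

0.143

Ranks of variable 1: 5, 7, 1, 4, 3, 6, 2
Ranks of variable 2: 1, 6, 2, 3, 7, 4, 5
d = r₁ − r₂: 4, 1, -1, 1, -4, 2, -3
d²: 16, 1, 1, 1, 16, 4, 9; Σd² = 48
ρ = 1 − 6·48/(7·48) = 1 − 288/336 = 0.143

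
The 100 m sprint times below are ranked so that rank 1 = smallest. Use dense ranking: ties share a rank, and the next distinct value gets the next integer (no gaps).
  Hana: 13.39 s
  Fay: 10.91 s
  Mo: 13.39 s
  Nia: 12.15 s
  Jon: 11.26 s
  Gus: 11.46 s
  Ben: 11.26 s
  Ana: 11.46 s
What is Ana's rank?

Sorted (ascending): 10.91, 11.26, 11.26, 11.46, 11.46, 12.15, 13.39, 13.39
The 2 values of 11.26 share dense rank 2.
The 2 values of 11.46 share dense rank 3.
The 2 values of 13.39 share dense rank 5.
Remaining distinct values take the next consecutive integers.
Ana has value 11.46 s → rank 3.

3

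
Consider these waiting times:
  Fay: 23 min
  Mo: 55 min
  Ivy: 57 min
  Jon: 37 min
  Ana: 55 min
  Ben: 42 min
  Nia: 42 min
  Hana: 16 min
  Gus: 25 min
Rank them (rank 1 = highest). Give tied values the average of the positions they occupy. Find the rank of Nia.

4.5

Sorted (descending): 57, 55, 55, 42, 42, 37, 25, 23, 16
The 2 values of 55 occupy positions 2–3 → average rank (2+3)/2 = 2.5.
The 2 values of 42 occupy positions 4–5 → average rank (4+5)/2 = 4.5.
Nia has value 42 min → rank 4.5.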